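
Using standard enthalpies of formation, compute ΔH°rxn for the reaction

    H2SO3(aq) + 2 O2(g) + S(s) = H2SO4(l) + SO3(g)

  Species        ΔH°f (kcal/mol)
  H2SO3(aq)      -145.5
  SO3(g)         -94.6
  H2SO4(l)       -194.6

ΔH°rxn = -143.7 kcal/mol

Products: 1·(-194.6) + 1·(-94.6) = -289.2
Reactants: 1·(-145.5) + 2·(+0.0) + 1·(+0.0) = -145.5
ΔH°rxn = (-289.2) − (-145.5) = -143.7 kcal/mol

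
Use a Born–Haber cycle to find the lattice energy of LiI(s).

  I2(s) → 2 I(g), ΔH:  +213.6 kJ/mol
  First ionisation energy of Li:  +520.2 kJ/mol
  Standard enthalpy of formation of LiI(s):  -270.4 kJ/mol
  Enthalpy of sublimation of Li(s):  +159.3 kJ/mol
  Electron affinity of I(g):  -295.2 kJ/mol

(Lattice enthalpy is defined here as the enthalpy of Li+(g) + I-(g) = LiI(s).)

U = -761.5 kJ/mol

ΔHf° = 1·ΔHsub + 1·(ΣIE) + 1/2·D(I2) + 1·EA + U
-270.4 = 1·(+159.3) + 1·(+520.2) + 1/2·(+213.6) + 1·(-295.2) + U
U = -270.4 − (+491.1) = -761.5 kJ/mol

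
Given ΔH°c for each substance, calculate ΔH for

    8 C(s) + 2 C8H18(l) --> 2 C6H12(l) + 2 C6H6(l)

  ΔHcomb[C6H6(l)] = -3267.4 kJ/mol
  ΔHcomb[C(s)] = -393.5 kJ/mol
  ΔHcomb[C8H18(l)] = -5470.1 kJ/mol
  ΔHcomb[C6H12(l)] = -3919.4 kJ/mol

ΔH = 285.4 kJ/mol

Using ΔH = Σ nΔHc°(reactants) − Σ nΔHc°(products):
= [8·(-393.5) + 2·(-5470.1)] − [2·(-3919.4) + 2·(-3267.4)]
= 285.4 kJ/mol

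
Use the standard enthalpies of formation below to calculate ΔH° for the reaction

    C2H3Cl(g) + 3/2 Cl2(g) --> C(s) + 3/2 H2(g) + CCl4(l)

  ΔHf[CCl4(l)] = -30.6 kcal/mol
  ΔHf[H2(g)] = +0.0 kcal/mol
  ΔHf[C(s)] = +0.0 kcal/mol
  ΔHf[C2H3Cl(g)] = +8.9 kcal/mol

ΔH° = -39.5 kcal/mol

Products: 1·(+0.0) + 3/2·(+0.0) + 1·(-30.6) = -30.6
Reactants: 1·(+8.9) + 3/2·(+0.0) = +8.9
ΔH° = (-30.6) − (+8.9) = -39.5 kcal/mol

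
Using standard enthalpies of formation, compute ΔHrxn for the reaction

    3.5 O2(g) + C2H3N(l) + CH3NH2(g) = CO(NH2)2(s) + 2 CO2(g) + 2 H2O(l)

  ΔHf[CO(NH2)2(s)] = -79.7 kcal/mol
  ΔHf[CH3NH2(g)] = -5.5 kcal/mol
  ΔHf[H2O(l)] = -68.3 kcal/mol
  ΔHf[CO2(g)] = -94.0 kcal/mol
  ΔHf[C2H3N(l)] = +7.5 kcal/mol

ΔHrxn = -406.3 kcal/mol

ΔH°rxn = Σ nΔHf°(products) − Σ nΔHf°(reactants).
Products: 1·(-79.7) + 2·(-94.0) + 2·(-68.3) = -404.3
Reactants: 7/2·(+0.0) + 1·(+7.5) + 1·(-5.5) = +2.0
ΔHrxn = (-404.3) − (+2.0) = -406.3 kcal/mol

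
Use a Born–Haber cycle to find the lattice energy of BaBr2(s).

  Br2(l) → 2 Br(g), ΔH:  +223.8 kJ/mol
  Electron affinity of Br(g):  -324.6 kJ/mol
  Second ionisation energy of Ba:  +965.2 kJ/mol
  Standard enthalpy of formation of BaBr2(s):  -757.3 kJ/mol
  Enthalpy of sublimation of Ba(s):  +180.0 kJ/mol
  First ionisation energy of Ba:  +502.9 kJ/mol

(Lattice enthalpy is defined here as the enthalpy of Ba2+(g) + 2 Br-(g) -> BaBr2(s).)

U = -1980.0 kJ/mol

ΔHf° = 1·ΔHsub + 1·(ΣIE) + 1·D(Br2) + 2·EA + U
-757.3 = 1·(+180.0) + 1·(+1468.1) + 1·(+223.8) + 2·(-324.6) + U
U = -757.3 − (+1222.7) = -1980.0 kJ/mol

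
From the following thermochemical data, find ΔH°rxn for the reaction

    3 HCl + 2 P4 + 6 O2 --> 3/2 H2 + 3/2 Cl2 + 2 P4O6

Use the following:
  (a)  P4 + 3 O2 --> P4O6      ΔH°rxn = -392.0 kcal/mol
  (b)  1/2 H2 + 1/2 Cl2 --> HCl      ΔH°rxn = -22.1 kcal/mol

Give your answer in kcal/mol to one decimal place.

ΔH°rxn = -717.7 kcal/mol

(a) × 2 (scale by 2 for the 2 P4O6): (2)·(-392.0) = -784.0 kcal/mol
(b) reversed and × 3 (HCl must end up as a reactant; ×3 to match 3 HCl in the target): (-3)·(-22.1) = +66.3 kcal/mol
Summing the manipulated equations, ΔH°rxn = (2)·(-392.0) + (-3)·(-22.1) = -717.7 kcal/mol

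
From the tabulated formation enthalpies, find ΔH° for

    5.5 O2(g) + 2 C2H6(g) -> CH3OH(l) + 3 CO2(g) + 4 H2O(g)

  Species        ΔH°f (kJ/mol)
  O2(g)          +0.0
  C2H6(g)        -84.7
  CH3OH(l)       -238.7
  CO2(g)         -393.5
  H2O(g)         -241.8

Products: 1·(-238.7) + 3·(-393.5) + 4·(-241.8) = -2386.4
Reactants: 11/2·(+0.0) + 2·(-84.7) = -169.4
ΔH° = (-2386.4) − (-169.4) = -2217.0 kJ/mol

ΔH° = -2217.0 kJ/mol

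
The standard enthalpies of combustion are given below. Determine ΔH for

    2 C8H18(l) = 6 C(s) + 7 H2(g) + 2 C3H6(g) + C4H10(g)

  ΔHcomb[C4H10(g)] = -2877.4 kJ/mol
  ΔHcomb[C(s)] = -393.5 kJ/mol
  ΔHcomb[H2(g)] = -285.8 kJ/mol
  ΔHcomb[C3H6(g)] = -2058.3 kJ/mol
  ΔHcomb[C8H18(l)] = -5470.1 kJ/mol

ΔH = 415.4 kJ/mol

Using ΔH = Σ nΔHc°(reactants) − Σ nΔHc°(products):
= [2·(-5470.1)] − [6·(-393.5) + 7·(-285.8) + 2·(-2058.3) + 1·(-2877.4)]
= 415.4 kJ/mol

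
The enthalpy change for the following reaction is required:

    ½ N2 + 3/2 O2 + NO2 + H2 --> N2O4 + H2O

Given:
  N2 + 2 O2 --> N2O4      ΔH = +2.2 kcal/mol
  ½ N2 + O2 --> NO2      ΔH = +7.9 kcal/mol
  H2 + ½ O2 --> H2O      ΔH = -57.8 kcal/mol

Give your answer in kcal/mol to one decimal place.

equation 1 as written: +2.2 kcal/mol
equation 2 reversed: -7.9 kcal/mol
equation 3 as written: -57.8 kcal/mol
ΔH = (+2.2) + (-7.9) + (-57.8) = -63.5 kcal/mol

ΔH = -63.5 kcal/mol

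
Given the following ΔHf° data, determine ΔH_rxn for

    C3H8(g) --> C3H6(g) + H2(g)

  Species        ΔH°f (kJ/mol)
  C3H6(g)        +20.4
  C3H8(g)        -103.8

ΔH_rxn = 124.2 kJ/mol

ΔH°rxn = Σ nΔHf°(products) − Σ nΔHf°(reactants).
Products: 1·(+20.4) + 1·(+0.0) = +20.4
Reactants: 1·(-103.8) = -103.8
ΔH_rxn = (+20.4) − (-103.8) = 124.2 kJ/mol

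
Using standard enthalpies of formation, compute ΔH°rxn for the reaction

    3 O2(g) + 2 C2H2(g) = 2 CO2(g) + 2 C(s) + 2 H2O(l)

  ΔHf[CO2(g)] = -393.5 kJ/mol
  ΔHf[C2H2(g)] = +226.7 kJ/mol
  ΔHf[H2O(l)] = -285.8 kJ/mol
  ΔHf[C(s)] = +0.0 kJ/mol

ΔH°rxn = -1812.0 kJ/mol

Products: 2·(-393.5) + 2·(+0.0) + 2·(-285.8) = -1358.6
Reactants: 3·(+0.0) + 2·(+226.7) = +453.4
ΔH°rxn = (-1358.6) − (+453.4) = -1812.0 kJ/mol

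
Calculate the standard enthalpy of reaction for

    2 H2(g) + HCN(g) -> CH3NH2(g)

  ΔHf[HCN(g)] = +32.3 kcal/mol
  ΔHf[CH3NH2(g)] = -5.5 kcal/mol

Products: 1·(-5.5) = -5.5
Reactants: 2·(+0.0) + 1·(+32.3) = +32.3
ΔHrxn = (-5.5) − (+32.3) = -37.8 kcal/mol

ΔHrxn = -37.8 kcal/mol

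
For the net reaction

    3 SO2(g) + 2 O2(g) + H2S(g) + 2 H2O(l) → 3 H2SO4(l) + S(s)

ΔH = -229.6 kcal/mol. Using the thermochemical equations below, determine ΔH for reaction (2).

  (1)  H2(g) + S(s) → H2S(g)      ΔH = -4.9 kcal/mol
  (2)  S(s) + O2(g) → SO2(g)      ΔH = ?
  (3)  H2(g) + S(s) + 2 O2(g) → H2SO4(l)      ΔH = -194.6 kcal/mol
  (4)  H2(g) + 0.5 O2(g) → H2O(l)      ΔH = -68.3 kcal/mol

ΔH = -70.9 kcal/mol

(1) reversed: +4.9 kcal/mol
(2) reversed and × 3: contributes −3·x
(3) × 3: (3)·(-194.6) = -583.8 kcal/mol
(4) reversed and × 2: (-2)·(-68.3) = +136.6 kcal/mol
-229.6 = (+4.9) + (-583.8) + (+136.6) − 3·x
x = (-229.6 − (-442.3)) / (-3) = -70.9 kcal/mol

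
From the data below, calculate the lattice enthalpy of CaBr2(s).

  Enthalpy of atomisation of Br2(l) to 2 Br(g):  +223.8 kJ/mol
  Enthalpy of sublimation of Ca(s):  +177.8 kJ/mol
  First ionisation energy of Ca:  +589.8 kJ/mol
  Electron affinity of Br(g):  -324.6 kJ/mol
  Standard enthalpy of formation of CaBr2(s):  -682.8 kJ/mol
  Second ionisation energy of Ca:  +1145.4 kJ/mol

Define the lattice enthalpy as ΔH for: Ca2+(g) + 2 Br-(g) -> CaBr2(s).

ΔHf° = 1·ΔHsub + 1·(ΣIE) + 1·D(Br2) + 2·EA + U
-682.8 = 1·(+177.8) + 1·(+1735.2) + 1·(+223.8) + 2·(-324.6) + U
U = -682.8 − (+1487.6) = -2170.4 kJ/mol

U = -2170.4 kJ/mol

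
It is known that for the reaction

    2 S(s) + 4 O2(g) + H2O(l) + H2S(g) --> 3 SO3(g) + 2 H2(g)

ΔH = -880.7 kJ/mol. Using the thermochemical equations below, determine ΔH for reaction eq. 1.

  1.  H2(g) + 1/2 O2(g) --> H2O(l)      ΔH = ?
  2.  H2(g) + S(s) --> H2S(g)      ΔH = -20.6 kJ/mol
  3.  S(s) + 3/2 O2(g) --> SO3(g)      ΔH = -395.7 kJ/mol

ΔH = -285.8 kJ/mol

eq. 1 reversed: contributes −x
eq. 2 reversed: +20.6 kJ/mol
eq. 3 × 3: (3)·(-395.7) = -1187.1 kJ/mol
-880.7 = (+20.6) + (-1187.1) − x
x = (-880.7 − (-1166.5)) / (-1) = -285.8 kJ/mol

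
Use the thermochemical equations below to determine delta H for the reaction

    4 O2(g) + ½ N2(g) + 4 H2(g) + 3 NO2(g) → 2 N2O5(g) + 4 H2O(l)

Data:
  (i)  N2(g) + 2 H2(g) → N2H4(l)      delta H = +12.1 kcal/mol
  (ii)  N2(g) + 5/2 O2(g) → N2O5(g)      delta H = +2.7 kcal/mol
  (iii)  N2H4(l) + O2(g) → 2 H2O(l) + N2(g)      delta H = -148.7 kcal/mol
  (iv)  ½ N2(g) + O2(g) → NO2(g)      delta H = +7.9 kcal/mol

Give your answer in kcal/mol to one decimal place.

(i) × 2 (×2 to match 4 H2(g) in the target): (2)·(+12.1) = +24.2 kcal/mol
(ii) × 2 (scale by 2 for the 2 N2O5(g)): (2)·(+2.7) = +5.4 kcal/mol
(iii) × 2 (×2 to match 4 H2O(l) in the target): (2)·(-148.7) = -297.4 kcal/mol
(iv) reversed and × 3 (reverse to put NO2(g) on the reactant side; scale by 3 for the 3 NO2(g)): (-3)·(+7.9) = -23.7 kcal/mol
Since enthalpy is a state function, delta H = (+24.2) + (+5.4) + (-297.4) + (-23.7) = -291.5 kcal/mol

delta H = -291.5 kcal/mol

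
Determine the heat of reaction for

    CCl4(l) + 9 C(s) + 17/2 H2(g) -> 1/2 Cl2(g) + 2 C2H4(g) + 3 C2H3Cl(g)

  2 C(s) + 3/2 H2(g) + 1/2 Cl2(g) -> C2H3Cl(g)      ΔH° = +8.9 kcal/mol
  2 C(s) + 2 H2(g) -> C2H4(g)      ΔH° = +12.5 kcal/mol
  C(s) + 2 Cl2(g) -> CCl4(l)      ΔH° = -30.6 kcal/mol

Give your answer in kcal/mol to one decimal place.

ΔH° = 82.3 kcal/mol

equation 1 × 3 (scale by 3 for the 3 C2H3Cl(g)): (3)·(+8.9) = +26.7 kcal/mol
equation 2 × 2 (×2 to match 2 C2H4(g) in the target): (2)·(+12.5) = +25.0 kcal/mol
equation 3 reversed (CCl4(l) must end up as a reactant): +30.6 kcal/mol
Since enthalpy is a state function, ΔH° = (+26.7) + (+25.0) + (+30.6) = 82.3 kcal/mol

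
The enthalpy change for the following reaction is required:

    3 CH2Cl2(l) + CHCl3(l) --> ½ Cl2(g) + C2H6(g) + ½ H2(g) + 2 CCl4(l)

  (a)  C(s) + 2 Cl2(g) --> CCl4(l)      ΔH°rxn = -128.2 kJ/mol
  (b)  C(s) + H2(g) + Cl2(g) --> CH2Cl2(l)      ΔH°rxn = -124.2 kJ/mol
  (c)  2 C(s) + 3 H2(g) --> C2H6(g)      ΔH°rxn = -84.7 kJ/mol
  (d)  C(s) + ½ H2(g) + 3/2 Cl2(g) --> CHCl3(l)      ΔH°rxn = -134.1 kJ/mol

(a) × 2 (×2 to match 2 CCl4(l) in the target): (2)·(-128.2) = -256.4 kJ/mol
(b) reversed and × 3 (CH2Cl2(l) must end up as a reactant; ×3 to match 3 CH2Cl2(l) in the target): (-3)·(-124.2) = +372.6 kJ/mol
(c) as written (C2H6(g) already on the product side): -84.7 kJ/mol
(d) reversed (CHCl3(l) must end up as a reactant): +134.1 kJ/mol
By Hess's law, ΔH°rxn = (-256.4) + (+372.6) + (-84.7) + (+134.1) = 165.6 kJ/mol

ΔH°rxn = 165.6 kJ/mol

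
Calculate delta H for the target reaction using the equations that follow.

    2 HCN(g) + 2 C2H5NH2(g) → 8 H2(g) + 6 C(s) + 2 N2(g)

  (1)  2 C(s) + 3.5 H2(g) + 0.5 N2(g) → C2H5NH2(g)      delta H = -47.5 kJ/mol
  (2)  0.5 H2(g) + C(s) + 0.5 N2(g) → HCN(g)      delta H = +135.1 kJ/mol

delta H = -175.2 kJ/mol

(1) reversed and × 2 (reverse to put C2H5NH2(g) on the reactant side; scale by 2 for the 2 C2H5NH2(g)): (-2)·(-47.5) = +95.0 kJ/mol
(2) reversed and × 2 (HCN(g) must end up as a reactant; scale by 2 for the 2 HCN(g)): (-2)·(+135.1) = -270.2 kJ/mol
Summing the manipulated equations, delta H = (+95.0) + (-270.2) = -175.2 kJ/mol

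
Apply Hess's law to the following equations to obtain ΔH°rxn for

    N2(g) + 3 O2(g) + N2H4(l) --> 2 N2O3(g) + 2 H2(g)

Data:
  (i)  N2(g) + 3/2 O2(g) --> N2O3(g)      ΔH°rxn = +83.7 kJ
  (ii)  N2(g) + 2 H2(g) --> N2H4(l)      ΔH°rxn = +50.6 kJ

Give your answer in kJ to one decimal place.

ΔH°rxn = 116.8 kJ

(i) × 2 (×2 to match 2 N2O3(g) in the target): (2)·(+83.7) = +167.4 kJ
(ii) reversed (reverse to put N2H4(l) on the reactant side): -50.6 kJ
Combining the equations, ΔH°rxn = (2)·(+83.7) + (-1)·(+50.6) = 116.8 kJ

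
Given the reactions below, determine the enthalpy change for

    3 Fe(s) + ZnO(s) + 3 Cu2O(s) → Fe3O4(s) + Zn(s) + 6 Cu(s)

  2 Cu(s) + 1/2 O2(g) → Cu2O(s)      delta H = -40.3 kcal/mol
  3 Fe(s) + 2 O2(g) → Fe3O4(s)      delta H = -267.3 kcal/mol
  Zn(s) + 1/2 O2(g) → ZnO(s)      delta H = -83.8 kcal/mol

equation 1 reversed and × 3 (Cu2O(s) must end up as a reactant; ×3 to match 3 Cu2O(s) in the target): (-3)·(-40.3) = +120.9 kcal/mol
equation 2 as written (Fe3O4(s) already on the product side): -267.3 kcal/mol
equation 3 reversed (ZnO(s) must end up as a reactant): +83.8 kcal/mol
Since enthalpy is a state function, delta H = (+120.9) + (-267.3) + (+83.8) = -62.6 kcal/mol

delta H = -62.6 kcal/mol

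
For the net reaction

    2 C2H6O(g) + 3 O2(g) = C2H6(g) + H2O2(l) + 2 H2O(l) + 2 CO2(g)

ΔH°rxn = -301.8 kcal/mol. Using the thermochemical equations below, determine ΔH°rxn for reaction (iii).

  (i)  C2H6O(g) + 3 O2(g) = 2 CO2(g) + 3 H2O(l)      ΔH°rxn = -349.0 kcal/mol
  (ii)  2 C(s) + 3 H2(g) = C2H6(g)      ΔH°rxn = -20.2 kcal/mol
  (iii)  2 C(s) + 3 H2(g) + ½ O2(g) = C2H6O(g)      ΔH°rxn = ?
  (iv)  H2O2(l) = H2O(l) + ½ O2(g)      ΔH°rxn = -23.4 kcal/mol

ΔH°rxn = -44.0 kcal/mol

(i) as written (CO2(g) already on the product side): -349.0 kcal/mol
(ii) as written (C2H6(g) already on the product side): -20.2 kcal/mol
(iii) reversed: contributes −x
(iv) reversed (reverse to put H2O2(l) on the product side): +23.4 kcal/mol
-301.8 = (-349.0) + (-20.2) + (+23.4) − x
x = (-301.8 − (-345.8)) / (-1) = -44.0 kcal/mol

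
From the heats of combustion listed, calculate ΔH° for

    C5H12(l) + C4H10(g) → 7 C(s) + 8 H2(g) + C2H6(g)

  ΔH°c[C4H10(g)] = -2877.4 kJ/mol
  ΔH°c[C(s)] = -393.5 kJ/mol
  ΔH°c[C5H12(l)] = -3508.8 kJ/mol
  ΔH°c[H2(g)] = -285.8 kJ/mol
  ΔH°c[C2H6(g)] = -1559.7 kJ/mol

ΔH° = 214.4 kJ/mol

Using ΔH = Σ nΔHc°(reactants) − Σ nΔHc°(products):
= [1·(-3508.8) + 1·(-2877.4)] − [7·(-393.5) + 8·(-285.8) + 1·(-1559.7)]
= 214.4 kJ/mol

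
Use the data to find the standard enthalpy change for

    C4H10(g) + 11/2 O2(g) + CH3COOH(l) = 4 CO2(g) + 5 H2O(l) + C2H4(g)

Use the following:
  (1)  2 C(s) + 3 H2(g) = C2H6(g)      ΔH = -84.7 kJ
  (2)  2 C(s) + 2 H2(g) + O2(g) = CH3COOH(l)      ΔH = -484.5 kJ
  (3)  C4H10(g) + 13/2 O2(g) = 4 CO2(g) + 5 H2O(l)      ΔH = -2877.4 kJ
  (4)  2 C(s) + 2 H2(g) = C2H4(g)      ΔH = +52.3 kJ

(1): not needed.
(2) reversed: +484.5 kJ
(3) as written: -2877.4 kJ
(4) as written: +52.3 kJ
ΔH = (+484.5) + (-2877.4) + (+52.3) = -2340.6 kJ

ΔH = -2340.6 kJ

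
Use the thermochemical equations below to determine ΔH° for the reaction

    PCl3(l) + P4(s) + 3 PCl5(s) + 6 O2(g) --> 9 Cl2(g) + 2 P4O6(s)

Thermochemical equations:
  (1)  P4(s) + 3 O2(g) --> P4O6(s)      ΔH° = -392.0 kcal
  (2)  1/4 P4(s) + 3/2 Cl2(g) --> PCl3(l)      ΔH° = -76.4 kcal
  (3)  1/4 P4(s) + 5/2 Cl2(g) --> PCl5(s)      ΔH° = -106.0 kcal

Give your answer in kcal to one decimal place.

(1) × 2 (scale by 2 for the 2 P4O6(s)): (2)·(-392.0) = -784.0 kcal
(2) reversed (reverse to put PCl3(l) on the reactant side): +76.4 kcal
(3) reversed and × 3 (PCl5(s) must end up as a reactant; ×3 to match 3 PCl5(s) in the target): (-3)·(-106.0) = +318.0 kcal
ΔH° = (2)·(-392.0) + (-1)·(-76.4) + (-3)·(-106.0) = -389.6 kcal

ΔH° = -389.6 kcal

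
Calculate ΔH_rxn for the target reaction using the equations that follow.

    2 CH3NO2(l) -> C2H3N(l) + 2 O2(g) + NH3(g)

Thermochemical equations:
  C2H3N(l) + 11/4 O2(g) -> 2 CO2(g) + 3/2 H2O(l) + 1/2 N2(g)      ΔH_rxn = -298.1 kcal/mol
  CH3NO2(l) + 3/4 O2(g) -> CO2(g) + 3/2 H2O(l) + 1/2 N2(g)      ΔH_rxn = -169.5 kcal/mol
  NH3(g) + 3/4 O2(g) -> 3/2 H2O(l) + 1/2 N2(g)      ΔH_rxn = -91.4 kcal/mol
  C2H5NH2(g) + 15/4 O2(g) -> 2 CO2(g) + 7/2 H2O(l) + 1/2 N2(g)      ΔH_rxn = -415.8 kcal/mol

equation 1 reversed (reverse to put C2H3N(l) on the product side): +298.1 kcal/mol
equation 2 × 2 (scale by 2 for the 2 CH3NO2(l)): (2)·(-169.5) = -339.0 kcal/mol
equation 3 reversed (NH3(g) must end up as a product): +91.4 kcal/mol
equation 4: not needed (C2H5NH2(g) appears nowhere else).
ΔH_rxn = (-1)·(-298.1) + (2)·(-169.5) + (-1)·(-91.4) = 50.5 kcal/mol

ΔH_rxn = 50.5 kcal/mol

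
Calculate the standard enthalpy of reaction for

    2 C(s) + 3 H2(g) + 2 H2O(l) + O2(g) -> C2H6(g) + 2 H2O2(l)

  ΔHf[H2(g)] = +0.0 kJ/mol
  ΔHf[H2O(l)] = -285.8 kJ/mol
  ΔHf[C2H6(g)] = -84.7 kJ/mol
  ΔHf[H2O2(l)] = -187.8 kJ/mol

ΔH° = 111.3 kJ/mol

Products: 1·(-84.7) + 2·(-187.8) = -460.3
Reactants: 2·(+0.0) + 3·(+0.0) + 2·(-285.8) + 1·(+0.0) = -571.6
ΔH° = (-460.3) − (-571.6) = 111.3 kJ/mol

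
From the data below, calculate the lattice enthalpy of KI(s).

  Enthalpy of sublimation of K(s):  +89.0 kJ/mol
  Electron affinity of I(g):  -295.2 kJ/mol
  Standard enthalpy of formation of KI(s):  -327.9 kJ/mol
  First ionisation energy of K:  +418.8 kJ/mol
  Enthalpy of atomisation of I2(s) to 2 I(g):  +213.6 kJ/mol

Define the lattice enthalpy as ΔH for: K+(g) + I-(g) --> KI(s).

ΔHf° = 1·ΔHsub + 1·(ΣIE) + 1/2·D(I2) + 1·EA + U
-327.9 = 1·(+89.0) + 1·(+418.8) + 1/2·(+213.6) + 1·(-295.2) + U
U = -327.9 − (+319.4) = -647.3 kJ/mol

U = -647.3 kJ/mol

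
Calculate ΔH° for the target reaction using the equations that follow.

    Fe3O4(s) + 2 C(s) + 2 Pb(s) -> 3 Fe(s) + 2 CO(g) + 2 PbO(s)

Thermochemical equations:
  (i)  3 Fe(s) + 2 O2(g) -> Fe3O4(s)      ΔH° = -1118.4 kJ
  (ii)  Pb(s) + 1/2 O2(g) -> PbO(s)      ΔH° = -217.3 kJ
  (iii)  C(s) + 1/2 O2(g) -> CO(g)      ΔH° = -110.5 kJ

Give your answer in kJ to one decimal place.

(i) reversed (reverse to put Fe3O4(s) on the reactant side): +1118.4 kJ
(ii) × 2 (scale by 2 for the 2 PbO(s)): (2)·(-217.3) = -434.6 kJ
(iii) × 2 (scale by 2 for the 2 CO(g)): (2)·(-110.5) = -221.0 kJ
Since enthalpy is a state function, ΔH° = (+1118.4) + (-434.6) + (-221.0) = 462.8 kJ

ΔH° = 462.8 kJ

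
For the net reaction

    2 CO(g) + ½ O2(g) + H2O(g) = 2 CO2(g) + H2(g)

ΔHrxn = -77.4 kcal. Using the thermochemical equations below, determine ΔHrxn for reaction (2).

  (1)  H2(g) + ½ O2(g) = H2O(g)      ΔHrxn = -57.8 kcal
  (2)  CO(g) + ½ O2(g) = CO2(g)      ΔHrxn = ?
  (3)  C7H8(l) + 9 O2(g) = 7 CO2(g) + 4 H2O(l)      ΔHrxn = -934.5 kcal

(1) reversed: +57.8 kcal
(2) × 2: contributes 2·x
(3): not needed.
-77.4 = (+57.8) + 2·x
x = (-77.4 − (+57.8)) / (2) = -67.6 kcal

ΔHrxn = -67.6 kcal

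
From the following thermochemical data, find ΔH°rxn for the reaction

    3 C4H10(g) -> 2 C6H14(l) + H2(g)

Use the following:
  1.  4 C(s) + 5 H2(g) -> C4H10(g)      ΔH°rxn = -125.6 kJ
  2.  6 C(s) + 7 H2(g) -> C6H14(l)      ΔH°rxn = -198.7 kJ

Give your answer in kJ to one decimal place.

eq. 1 reversed and × 3: (-3)·(-125.6) = +376.8 kJ
eq. 2 × 2: (2)·(-198.7) = -397.4 kJ
ΔH°rxn = (+376.8) + (-397.4) = -20.6 kJ

ΔH°rxn = -20.6 kJ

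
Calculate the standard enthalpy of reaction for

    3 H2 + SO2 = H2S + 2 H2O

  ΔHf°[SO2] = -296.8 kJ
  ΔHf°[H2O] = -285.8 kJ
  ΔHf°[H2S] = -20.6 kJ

ΔH° = -295.4 kJ

ΔH°rxn = Σ nΔHf°(products) − Σ nΔHf°(reactants).
Products: 1·(-20.6) + 2·(-285.8) = -592.2
Reactants: 3·(+0.0) + 1·(-296.8) = -296.8
ΔH° = (-592.2) − (-296.8) = -295.4 kJ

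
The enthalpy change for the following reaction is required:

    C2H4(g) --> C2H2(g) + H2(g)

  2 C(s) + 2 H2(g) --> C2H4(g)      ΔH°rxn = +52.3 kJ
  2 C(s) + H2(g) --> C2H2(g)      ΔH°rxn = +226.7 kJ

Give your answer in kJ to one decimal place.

equation 1 reversed: -52.3 kJ
equation 2 as written: +226.7 kJ
Since enthalpy is a state function, ΔH°rxn = (-1)·(+52.3) + (1)·(+226.7) = 174.4 kJ

ΔH°rxn = 174.4 kJ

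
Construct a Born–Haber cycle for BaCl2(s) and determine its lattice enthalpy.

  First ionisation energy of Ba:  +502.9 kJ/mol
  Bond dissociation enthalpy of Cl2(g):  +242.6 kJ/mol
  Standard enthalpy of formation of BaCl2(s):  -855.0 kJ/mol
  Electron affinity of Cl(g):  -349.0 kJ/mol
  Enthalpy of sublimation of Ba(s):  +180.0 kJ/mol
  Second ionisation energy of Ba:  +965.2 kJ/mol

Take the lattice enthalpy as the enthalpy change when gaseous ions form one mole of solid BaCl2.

ΔHf° = 1·ΔHsub + 1·(ΣIE) + 1·D(Cl2) + 2·EA + U
-855.0 = 1·(+180.0) + 1·(+1468.1) + 1·(+242.6) + 2·(-349.0) + U
U = -855.0 − (+1192.7) = -2047.7 kJ/mol

U = -2047.7 kJ/mol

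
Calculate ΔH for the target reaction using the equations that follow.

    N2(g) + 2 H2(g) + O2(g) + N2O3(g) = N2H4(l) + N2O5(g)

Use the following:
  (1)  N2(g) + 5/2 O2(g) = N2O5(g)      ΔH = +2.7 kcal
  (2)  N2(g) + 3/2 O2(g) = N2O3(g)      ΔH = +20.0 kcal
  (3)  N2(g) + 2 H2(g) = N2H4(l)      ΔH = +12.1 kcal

(1) as written: +2.7 kcal
(2) reversed: -20.0 kcal
(3) as written: +12.1 kcal
Summing the manipulated equations, ΔH = (+2.7) + (-20.0) + (+12.1) = -5.2 kcal

ΔH = -5.2 kcal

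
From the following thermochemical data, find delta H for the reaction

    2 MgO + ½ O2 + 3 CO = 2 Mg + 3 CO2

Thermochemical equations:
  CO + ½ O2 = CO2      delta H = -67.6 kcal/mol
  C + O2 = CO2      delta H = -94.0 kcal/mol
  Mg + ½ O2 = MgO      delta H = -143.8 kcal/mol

delta H = 84.8 kcal/mol

equation 1 × 3 (scale by 3 for the 3 CO): (3)·(-67.6) = -202.8 kcal/mol
equation 2: not needed (C appears nowhere else).
equation 3 reversed and × 2 (MgO must end up as a reactant; ×2 to match 2 MgO in the target): (-2)·(-143.8) = +287.6 kcal/mol
delta H = (3)·(-67.6) + (-2)·(-143.8) = 84.8 kcal/mol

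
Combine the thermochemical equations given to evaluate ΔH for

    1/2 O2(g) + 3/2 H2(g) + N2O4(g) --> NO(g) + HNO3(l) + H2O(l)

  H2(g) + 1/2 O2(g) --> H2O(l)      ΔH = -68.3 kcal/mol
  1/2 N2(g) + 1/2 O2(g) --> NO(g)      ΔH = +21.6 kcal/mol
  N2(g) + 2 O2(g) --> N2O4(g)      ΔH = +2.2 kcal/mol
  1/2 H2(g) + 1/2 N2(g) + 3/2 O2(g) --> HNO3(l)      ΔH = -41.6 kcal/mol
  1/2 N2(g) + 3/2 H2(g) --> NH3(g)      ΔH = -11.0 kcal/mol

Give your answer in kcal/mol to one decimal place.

ΔH = -90.5 kcal/mol

equation 1 as written (H2O(l) already on the product side): -68.3 kcal/mol
equation 2 as written (NO(g) already on the product side): +21.6 kcal/mol
equation 3 reversed (reverse to put N2O4(g) on the reactant side): -2.2 kcal/mol
equation 4 as written (HNO3(l) already on the product side): -41.6 kcal/mol
equation 5: not needed (NH3(g) appears nowhere else).
ΔH = (-68.3) + (+21.6) + (-2.2) + (-41.6) = -90.5 kcal/mol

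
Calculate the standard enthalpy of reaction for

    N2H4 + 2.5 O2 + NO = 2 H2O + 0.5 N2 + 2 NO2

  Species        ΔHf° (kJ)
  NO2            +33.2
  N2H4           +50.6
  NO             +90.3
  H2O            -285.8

Products: 2·(-285.8) + 1/2·(+0.0) + 2·(+33.2) = -505.2
Reactants: 1·(+50.6) + 5/2·(+0.0) + 1·(+90.3) = +140.9
ΔH_rxn = (-505.2) − (+140.9) = -646.1 kJ

ΔH_rxn = -646.1 kJ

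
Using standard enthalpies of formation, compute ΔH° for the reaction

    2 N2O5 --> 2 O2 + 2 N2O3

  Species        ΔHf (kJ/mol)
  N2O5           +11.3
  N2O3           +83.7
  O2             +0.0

ΔH° = 144.8 kJ/mol

Products: 2·(+0.0) + 2·(+83.7) = +167.4
Reactants: 2·(+11.3) = +22.6
ΔH° = (+167.4) − (+22.6) = 144.8 kJ/mol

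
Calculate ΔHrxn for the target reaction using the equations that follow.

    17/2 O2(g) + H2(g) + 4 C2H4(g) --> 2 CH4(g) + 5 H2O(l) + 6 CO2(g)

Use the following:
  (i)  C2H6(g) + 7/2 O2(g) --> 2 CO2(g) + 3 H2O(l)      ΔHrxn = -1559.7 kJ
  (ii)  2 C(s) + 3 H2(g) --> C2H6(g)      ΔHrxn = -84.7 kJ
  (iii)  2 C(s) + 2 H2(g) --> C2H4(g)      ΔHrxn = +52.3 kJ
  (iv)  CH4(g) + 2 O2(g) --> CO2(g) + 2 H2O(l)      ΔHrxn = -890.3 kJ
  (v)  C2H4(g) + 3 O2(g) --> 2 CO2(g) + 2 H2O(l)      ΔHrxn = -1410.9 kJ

(i) as written: -1559.7 kJ
(ii) as written: -84.7 kJ
(iii) reversed: -52.3 kJ
(iv) reversed and × 2 (CH4(g) must end up as a product; ×2 to match 2 CH4(g) in the target): (-2)·(-890.3) = +1780.6 kJ
(v) × 3: (3)·(-1410.9) = -4232.7 kJ
Summing the manipulated equations, ΔHrxn = (1)·(-1559.7) + (1)·(-84.7) + (-1)·(+52.3) + (-2)·(-890.3) + (3)·(-1410.9) = -4148.8 kJ

ΔHrxn = -4148.8 kJ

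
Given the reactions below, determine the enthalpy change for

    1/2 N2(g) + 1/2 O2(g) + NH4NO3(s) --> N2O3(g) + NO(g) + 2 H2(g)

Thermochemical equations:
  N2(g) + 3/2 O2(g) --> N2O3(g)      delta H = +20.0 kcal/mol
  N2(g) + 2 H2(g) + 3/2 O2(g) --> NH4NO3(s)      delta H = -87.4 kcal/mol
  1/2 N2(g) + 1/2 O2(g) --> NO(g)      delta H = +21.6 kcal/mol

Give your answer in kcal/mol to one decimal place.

equation 1 as written (N2O3(g) already on the product side): +20.0 kcal/mol
equation 2 reversed (NH4NO3(s) must end up as a reactant): +87.4 kcal/mol
equation 3 as written (NO(g) already on the product side): +21.6 kcal/mol
By Hess's law, delta H = (+20.0) + (+87.4) + (+21.6) = 129.0 kcal/mol

delta H = 129.0 kcal/mol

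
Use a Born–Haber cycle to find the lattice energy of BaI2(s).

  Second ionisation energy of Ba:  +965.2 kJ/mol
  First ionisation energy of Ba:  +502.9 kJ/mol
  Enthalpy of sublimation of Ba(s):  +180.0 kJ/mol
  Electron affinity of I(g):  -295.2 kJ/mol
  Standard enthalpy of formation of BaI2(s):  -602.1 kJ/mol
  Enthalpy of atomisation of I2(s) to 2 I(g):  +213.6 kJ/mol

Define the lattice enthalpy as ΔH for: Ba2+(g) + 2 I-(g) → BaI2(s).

ΔHf° = 1·ΔHsub + 1·(ΣIE) + 1·D(I2) + 2·EA + U
-602.1 = 1·(+180.0) + 1·(+1468.1) + 1·(+213.6) + 2·(-295.2) + U
U = -602.1 − (+1271.3) = -1873.4 kJ/mol

U = -1873.4 kJ/mol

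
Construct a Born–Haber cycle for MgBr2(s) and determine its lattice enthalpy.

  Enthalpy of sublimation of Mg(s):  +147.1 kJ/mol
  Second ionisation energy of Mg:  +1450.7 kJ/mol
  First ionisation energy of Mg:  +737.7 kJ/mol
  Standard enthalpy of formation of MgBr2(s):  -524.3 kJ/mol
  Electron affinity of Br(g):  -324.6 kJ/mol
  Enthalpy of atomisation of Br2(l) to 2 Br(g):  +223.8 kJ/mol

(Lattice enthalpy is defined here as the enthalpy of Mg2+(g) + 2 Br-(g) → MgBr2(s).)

U = -2434.4 kJ/mol

ΔHf° = 1·ΔHsub + 1·(ΣIE) + 1·D(Br2) + 2·EA + U
-524.3 = 1·(+147.1) + 1·(+2188.4) + 1·(+223.8) + 2·(-324.6) + U
U = -524.3 − (+1910.1) = -2434.4 kJ/mol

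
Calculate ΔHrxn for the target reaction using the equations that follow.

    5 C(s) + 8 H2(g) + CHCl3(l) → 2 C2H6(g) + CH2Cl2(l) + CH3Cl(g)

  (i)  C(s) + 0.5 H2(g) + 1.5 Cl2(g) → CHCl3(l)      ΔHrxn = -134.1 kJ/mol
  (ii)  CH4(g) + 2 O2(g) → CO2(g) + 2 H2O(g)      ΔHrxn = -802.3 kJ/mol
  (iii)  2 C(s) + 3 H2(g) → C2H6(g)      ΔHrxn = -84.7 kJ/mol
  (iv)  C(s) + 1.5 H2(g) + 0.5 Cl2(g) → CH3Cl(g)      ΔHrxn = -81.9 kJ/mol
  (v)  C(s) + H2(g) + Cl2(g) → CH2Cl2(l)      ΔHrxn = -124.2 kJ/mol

ΔHrxn = -241.4 kJ/mol

(i) reversed (reverse to put CHCl3(l) on the reactant side): +134.1 kJ/mol
(ii): not needed (CH4(g) appears nowhere else).
(iii) × 2 (scale by 2 for the 2 C2H6(g)): (2)·(-84.7) = -169.4 kJ/mol
(iv) as written (CH3Cl(g) already on the product side): -81.9 kJ/mol
(v) as written (CH2Cl2(l) already on the product side): -124.2 kJ/mol
Since enthalpy is a state function, ΔHrxn = (+134.1) + (-169.4) + (-81.9) + (-124.2) = -241.4 kJ/mol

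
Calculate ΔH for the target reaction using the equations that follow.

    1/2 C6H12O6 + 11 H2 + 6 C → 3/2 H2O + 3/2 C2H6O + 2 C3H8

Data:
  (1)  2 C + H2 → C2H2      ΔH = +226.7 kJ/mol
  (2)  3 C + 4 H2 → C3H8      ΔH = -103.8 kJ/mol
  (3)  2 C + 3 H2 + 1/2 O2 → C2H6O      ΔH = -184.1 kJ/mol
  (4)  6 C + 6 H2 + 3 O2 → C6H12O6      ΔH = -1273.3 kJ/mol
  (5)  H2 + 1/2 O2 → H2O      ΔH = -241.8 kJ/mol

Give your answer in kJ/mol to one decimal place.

(1): not needed (C2H2 appears nowhere else).
(2) × 2 (×2 to match 2 C3H8 in the target): (2)·(-103.8) = -207.6 kJ/mol
(3) × 3/2 (×3/2 to match 3/2 C2H6O in the target): (3/2)·(-184.1) = -276.15 kJ/mol
(4) reversed and × 1/2 (C6H12O6 must end up as a reactant; scale by 1/2 for the 1/2 C6H12O6): (-1/2)·(-1273.3) = +636.65 kJ/mol
(5) × 3/2 (scale by 3/2 for the 3/2 H2O): (3/2)·(-241.8) = -362.7 kJ/mol
Since enthalpy is a state function, ΔH = (2)·(-103.8) + (3/2)·(-184.1) + (-1/2)·(-1273.3) + (3/2)·(-241.8) = -209.8 kJ/mol

ΔH = -209.8 kJ/mol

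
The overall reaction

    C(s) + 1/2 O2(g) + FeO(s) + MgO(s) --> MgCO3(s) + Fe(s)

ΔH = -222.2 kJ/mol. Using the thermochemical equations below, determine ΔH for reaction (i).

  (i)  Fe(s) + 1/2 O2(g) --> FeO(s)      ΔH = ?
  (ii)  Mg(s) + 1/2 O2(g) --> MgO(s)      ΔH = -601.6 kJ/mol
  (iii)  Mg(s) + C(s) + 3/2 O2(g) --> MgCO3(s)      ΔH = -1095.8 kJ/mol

ΔH = -272.0 kJ/mol

(i) reversed (FeO(s) must end up as a reactant): contributes −x
(ii) reversed (MgO(s) must end up as a reactant): +601.6 kJ/mol
(iii) as written (MgCO3(s) already on the product side): -1095.8 kJ/mol
-222.2 = (+601.6) + (-1095.8) − x
x = (-222.2 − (-494.2)) / (-1) = -272.0 kJ/mol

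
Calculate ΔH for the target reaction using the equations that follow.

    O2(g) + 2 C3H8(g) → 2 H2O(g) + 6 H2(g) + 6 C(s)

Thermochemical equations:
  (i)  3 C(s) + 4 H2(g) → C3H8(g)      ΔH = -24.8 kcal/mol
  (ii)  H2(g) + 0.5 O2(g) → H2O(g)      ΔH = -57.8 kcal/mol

(i) reversed and × 2: (-2)·(-24.8) = +49.6 kcal/mol
(ii) × 2: (2)·(-57.8) = -115.6 kcal/mol
By Hess's law, ΔH = (+49.6) + (-115.6) = -66.0 kcal/mol

ΔH = -66.0 kcal/mol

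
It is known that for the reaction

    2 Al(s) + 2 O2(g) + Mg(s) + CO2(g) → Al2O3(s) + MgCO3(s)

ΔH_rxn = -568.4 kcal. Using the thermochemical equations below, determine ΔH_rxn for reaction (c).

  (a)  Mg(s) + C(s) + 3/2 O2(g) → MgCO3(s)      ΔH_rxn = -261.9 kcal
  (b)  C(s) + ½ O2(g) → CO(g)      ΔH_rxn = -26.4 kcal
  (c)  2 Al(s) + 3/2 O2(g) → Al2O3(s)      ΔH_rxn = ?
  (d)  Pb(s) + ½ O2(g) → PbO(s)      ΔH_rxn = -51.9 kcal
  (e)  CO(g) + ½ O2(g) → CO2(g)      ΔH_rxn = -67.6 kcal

ΔH_rxn = -400.5 kcal

(a) as written: -261.9 kcal
(b) reversed: +26.4 kcal
(c) as written: contributes x
(d): not needed.
(e) reversed: +67.6 kcal
-568.4 = (-261.9) + (+26.4) + (+67.6) + x
x = (-568.4 − (-167.9)) / (1) = -400.5 kcal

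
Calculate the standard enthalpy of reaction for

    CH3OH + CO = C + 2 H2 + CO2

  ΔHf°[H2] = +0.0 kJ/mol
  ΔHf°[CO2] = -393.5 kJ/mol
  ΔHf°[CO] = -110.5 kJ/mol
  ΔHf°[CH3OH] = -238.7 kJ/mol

Products: 1·(+0.0) + 2·(+0.0) + 1·(-393.5) = -393.5
Reactants: 1·(-238.7) + 1·(-110.5) = -349.2
ΔHrxn = (-393.5) − (-349.2) = -44.3 kJ/mol

ΔHrxn = -44.3 kJ/mol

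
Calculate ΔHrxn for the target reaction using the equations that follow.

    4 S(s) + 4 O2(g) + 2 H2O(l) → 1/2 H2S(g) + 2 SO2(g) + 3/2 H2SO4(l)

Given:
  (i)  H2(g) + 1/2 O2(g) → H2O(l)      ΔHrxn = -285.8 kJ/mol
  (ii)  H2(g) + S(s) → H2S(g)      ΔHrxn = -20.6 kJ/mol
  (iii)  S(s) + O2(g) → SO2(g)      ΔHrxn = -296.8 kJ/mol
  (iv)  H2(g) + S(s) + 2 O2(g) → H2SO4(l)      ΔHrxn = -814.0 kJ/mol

(i) reversed and × 2: (-2)·(-285.8) = +571.6 kJ/mol
(ii) × 1/2: (1/2)·(-20.6) = -10.3 kJ/mol
(iii) × 2: (2)·(-296.8) = -593.6 kJ/mol
(iv) × 3/2: (3/2)·(-814.0) = -1221.0 kJ/mol
ΔHrxn = (+571.6) + (-10.3) + (-593.6) + (-1221.0) = -1253.3 kJ/mol

ΔHrxn = -1253.3 kJ/mol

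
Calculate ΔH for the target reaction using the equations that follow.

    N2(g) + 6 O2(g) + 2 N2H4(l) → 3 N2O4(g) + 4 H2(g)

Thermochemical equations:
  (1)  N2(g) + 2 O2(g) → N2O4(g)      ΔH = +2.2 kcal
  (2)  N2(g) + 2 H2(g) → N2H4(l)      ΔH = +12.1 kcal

ΔH = -17.6 kcal

(1) × 3: (3)·(+2.2) = +6.6 kcal
(2) reversed and × 2: (-2)·(+12.1) = -24.2 kcal
ΔH = (3)·(+2.2) + (-2)·(+12.1) = -17.6 kcal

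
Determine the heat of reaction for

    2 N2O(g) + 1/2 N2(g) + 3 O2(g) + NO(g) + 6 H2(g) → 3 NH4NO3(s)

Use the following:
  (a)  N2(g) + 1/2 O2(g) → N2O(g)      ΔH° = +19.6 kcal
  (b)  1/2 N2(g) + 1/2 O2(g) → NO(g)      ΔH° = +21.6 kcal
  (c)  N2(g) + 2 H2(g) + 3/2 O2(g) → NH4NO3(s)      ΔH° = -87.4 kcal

(a) reversed and × 2 (reverse to put N2O(g) on the reactant side; scale by 2 for the 2 N2O(g)): (-2)·(+19.6) = -39.2 kcal
(b) reversed (reverse to put NO(g) on the reactant side): -21.6 kcal
(c) × 3 (scale by 3 for the 3 NH4NO3(s)): (3)·(-87.4) = -262.2 kcal
ΔH° = (-2)·(+19.6) + (-1)·(+21.6) + (3)·(-87.4) = -323.0 kcal

ΔH° = -323.0 kcal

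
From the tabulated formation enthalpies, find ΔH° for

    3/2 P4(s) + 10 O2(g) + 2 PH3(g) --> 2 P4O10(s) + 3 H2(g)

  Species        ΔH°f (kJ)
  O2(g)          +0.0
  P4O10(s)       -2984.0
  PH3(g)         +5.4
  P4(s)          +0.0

ΔH° = -5978.8 kJ

Products: 2·(-2984.0) + 3·(+0.0) = -5968.0
Reactants: 3/2·(+0.0) + 10·(+0.0) + 2·(+5.4) = +10.8
ΔH° = (-5968.0) − (+10.8) = -5978.8 kJ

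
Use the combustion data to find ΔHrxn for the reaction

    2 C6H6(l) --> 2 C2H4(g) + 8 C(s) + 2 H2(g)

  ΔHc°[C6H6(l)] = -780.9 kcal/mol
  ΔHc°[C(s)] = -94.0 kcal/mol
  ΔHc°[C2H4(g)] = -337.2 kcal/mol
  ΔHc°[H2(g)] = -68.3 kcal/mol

Using ΔH = Σ nΔHc°(reactants) − Σ nΔHc°(products):
= [2·(-780.9)] − [2·(-337.2) + 8·(-94.0) + 2·(-68.3)]
= 1.2 kcal/mol

ΔHrxn = 1.2 kcal/mol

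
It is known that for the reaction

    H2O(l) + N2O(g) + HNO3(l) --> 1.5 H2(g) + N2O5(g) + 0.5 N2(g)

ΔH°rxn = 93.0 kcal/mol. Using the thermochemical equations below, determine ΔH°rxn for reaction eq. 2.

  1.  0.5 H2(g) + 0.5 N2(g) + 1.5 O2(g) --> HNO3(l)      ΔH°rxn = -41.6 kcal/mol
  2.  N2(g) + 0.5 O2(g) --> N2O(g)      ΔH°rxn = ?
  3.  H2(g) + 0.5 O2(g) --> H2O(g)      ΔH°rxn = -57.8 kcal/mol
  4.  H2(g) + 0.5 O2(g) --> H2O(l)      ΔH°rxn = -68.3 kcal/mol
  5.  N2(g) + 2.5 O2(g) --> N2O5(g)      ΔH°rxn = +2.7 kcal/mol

eq. 1 reversed: +41.6 kcal/mol
eq. 2 reversed: contributes −x
eq. 3: not needed.
eq. 4 reversed: +68.3 kcal/mol
eq. 5 as written: +2.7 kcal/mol
+93.0 = (+41.6) + (+68.3) + (+2.7) − x
x = (+93.0 − (+112.6)) / (-1) = 19.6 kcal/mol

ΔH°rxn = 19.6 kcal/mol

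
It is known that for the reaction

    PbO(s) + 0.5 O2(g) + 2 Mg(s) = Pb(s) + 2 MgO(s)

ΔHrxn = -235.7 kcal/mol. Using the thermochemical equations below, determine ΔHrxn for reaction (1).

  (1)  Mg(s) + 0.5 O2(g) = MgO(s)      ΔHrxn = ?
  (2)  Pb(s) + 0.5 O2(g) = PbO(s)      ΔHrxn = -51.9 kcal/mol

(1) × 2: contributes 2·x
(2) reversed: +51.9 kcal/mol
-235.7 = (+51.9) + 2·x
x = (-235.7 − (+51.9)) / (2) = -143.8 kcal/mol

ΔHrxn = -143.8 kcal/mol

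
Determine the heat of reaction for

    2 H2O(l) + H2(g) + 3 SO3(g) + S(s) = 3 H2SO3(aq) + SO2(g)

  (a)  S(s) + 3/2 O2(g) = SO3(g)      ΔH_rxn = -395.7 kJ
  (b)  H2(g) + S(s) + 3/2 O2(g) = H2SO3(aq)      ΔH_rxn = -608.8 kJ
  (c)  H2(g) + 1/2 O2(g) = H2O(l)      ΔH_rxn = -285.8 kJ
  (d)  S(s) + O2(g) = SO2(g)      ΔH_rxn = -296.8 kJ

(a) reversed and × 3: (-3)·(-395.7) = +1187.1 kJ
(b) × 3: (3)·(-608.8) = -1826.4 kJ
(c) reversed and × 2: (-2)·(-285.8) = +571.6 kJ
(d) as written: -296.8 kJ
ΔH_rxn = (-3)·(-395.7) + (3)·(-608.8) + (-2)·(-285.8) + (1)·(-296.8) = -364.5 kJ

ΔH_rxn = -364.5 kJ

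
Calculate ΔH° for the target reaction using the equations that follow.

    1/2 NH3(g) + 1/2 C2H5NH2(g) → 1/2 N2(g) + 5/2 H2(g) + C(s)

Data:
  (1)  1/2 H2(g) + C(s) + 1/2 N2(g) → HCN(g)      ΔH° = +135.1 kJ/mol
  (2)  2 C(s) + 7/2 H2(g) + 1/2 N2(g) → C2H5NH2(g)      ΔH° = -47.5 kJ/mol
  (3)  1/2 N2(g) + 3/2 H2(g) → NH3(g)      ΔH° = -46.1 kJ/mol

(1): not needed.
(2) reversed and × 1/2: (-1/2)·(-47.5) = +23.75 kJ/mol
(3) reversed and × 1/2: (-1/2)·(-46.1) = +23.05 kJ/mol
ΔH° = (+23.75) + (+23.05) = 46.8 kJ/mol

ΔH° = 46.8 kJ/mol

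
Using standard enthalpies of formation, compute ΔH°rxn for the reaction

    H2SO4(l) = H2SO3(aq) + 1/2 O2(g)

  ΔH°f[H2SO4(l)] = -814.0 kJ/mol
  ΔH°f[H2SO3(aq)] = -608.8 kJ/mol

ΔH°rxn = 205.2 kJ/mol

Products: 1·(-608.8) + 1/2·(+0.0) = -608.8
Reactants: 1·(-814.0) = -814.0
ΔH°rxn = (-608.8) − (-814.0) = 205.2 kJ/mol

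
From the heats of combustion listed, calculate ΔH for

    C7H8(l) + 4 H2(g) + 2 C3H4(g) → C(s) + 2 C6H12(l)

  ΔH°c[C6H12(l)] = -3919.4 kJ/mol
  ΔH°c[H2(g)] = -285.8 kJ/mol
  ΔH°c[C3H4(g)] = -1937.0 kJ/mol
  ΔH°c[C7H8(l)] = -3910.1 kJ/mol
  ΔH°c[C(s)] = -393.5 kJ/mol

ΔH = -695.0 kJ/mol

With combustion enthalpies, reactants minus products:
= [1·(-3910.1) + 4·(-285.8) + 2·(-1937.0)] − [1·(-393.5) + 2·(-3919.4)]
= -695.0 kJ/mol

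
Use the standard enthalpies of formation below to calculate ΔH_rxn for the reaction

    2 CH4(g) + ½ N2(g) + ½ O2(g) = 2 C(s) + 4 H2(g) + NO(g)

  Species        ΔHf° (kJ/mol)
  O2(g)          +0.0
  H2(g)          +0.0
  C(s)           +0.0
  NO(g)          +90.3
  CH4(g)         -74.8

ΔH_rxn = 239.9 kJ/mol

Products: 2·(+0.0) + 4·(+0.0) + 1·(+90.3) = +90.3
Reactants: 2·(-74.8) + 1/2·(+0.0) + 1/2·(+0.0) = -149.6
ΔH_rxn = (+90.3) − (-149.6) = 239.9 kJ/mol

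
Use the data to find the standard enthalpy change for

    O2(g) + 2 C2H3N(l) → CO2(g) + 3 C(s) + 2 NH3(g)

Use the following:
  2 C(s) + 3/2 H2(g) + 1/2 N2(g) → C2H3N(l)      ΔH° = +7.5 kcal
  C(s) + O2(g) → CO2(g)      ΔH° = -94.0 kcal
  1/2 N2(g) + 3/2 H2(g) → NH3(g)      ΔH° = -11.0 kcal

ΔH° = -131.0 kcal

equation 1 reversed and × 2: (-2)·(+7.5) = -15.0 kcal
equation 2 as written: -94.0 kcal
equation 3 × 2: (2)·(-11.0) = -22.0 kcal
ΔH° = (-15.0) + (-94.0) + (-22.0) = -131.0 kcal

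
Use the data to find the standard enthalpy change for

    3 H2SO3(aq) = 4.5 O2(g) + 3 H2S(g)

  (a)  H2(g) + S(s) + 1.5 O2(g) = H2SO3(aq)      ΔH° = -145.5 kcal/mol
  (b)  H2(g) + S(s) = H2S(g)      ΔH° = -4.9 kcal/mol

ΔH° = 421.8 kcal/mol

(a) reversed and × 3: (-3)·(-145.5) = +436.5 kcal/mol
(b) × 3: (3)·(-4.9) = -14.7 kcal/mol
ΔH° = (+436.5) + (-14.7) = 421.8 kcal/mol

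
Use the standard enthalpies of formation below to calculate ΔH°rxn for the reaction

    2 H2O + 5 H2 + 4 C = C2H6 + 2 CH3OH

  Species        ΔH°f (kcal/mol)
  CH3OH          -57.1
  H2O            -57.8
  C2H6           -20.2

ΔH°rxn = Σ nΔHf°(products) − Σ nΔHf°(reactants).
Products: 1·(-20.2) + 2·(-57.1) = -134.4
Reactants: 2·(-57.8) + 5·(+0.0) + 4·(+0.0) = -115.6
ΔH°rxn = (-134.4) − (-115.6) = -18.8 kcal/mol

ΔH°rxn = -18.8 kcal/mol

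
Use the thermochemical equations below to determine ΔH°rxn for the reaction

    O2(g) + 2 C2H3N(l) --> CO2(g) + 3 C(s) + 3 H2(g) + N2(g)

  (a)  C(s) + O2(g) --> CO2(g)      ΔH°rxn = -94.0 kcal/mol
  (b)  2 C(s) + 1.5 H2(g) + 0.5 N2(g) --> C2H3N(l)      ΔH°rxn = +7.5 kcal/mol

ΔH°rxn = -109.0 kcal/mol

(a) as written: -94.0 kcal/mol
(b) reversed and × 2: (-2)·(+7.5) = -15.0 kcal/mol
ΔH°rxn = (-94.0) + (-15.0) = -109.0 kcal/mol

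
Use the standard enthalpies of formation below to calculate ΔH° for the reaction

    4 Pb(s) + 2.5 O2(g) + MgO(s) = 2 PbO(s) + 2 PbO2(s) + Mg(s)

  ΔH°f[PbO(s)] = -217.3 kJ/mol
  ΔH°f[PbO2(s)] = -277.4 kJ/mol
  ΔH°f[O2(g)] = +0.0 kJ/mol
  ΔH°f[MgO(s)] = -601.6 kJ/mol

Products: 2·(-217.3) + 2·(-277.4) + 1·(+0.0) = -989.4
Reactants: 4·(+0.0) + 5/2·(+0.0) + 1·(-601.6) = -601.6
ΔH° = (-989.4) − (-601.6) = -387.8 kJ/mol

ΔH° = -387.8 kJ/mol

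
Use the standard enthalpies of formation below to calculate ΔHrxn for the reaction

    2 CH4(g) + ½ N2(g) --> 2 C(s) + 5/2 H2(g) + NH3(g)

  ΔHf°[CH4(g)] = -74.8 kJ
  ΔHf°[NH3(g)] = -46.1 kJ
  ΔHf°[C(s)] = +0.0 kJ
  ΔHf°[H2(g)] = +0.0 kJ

ΔHrxn = 103.5 kJ

ΔH°rxn = Σ nΔHf°(products) − Σ nΔHf°(reactants).
Products: 2·(+0.0) + 5/2·(+0.0) + 1·(-46.1) = -46.1
Reactants: 2·(-74.8) + 1/2·(+0.0) = -149.6
ΔHrxn = (-46.1) − (-149.6) = 103.5 kJ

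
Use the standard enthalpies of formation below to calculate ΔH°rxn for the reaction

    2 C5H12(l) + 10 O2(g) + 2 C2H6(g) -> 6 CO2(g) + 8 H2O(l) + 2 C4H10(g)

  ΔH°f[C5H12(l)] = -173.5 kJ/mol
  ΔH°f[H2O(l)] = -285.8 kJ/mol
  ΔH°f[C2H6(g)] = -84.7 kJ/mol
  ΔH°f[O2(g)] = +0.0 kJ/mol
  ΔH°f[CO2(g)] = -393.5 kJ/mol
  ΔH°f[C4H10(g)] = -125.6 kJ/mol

ΔH°rxn = -4382.2 kJ/mol

Products: 6·(-393.5) + 8·(-285.8) + 2·(-125.6) = -4898.6
Reactants: 2·(-173.5) + 10·(+0.0) + 2·(-84.7) = -516.4
ΔH°rxn = (-4898.6) − (-516.4) = -4382.2 kJ/mol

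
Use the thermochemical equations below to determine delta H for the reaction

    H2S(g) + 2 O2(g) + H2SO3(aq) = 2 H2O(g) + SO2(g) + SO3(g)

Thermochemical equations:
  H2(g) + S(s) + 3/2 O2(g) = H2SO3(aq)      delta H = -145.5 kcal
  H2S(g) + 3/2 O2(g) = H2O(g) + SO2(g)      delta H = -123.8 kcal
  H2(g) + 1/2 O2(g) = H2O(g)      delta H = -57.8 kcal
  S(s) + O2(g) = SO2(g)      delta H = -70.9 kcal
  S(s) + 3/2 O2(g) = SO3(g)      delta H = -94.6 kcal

delta H = -130.7 kcal

equation 1 reversed: +145.5 kcal
equation 2 as written: -123.8 kcal
equation 3 as written: -57.8 kcal
equation 4: not needed.
equation 5 as written: -94.6 kcal
By Hess's law, delta H = (-1)·(-145.5) + (1)·(-123.8) + (1)·(-57.8) + (1)·(-94.6) = -130.7 kcal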